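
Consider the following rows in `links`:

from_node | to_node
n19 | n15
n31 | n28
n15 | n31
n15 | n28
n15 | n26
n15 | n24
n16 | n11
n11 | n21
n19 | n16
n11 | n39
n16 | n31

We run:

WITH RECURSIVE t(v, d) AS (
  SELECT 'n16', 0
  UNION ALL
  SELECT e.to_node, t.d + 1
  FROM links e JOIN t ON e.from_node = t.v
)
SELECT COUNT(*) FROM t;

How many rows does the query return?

Base: (n16, d=0).
Iteration 1: edges from {n16} -> (n11, d=1), (n31, d=1).
Iteration 2: edges from {n11,n31} -> (n21, d=2), (n28, d=2), (n39, d=2).
Iteration 3: no outgoing edges from {n21,n28,n39}; recursion stops.
Total rows emitted: 6.

6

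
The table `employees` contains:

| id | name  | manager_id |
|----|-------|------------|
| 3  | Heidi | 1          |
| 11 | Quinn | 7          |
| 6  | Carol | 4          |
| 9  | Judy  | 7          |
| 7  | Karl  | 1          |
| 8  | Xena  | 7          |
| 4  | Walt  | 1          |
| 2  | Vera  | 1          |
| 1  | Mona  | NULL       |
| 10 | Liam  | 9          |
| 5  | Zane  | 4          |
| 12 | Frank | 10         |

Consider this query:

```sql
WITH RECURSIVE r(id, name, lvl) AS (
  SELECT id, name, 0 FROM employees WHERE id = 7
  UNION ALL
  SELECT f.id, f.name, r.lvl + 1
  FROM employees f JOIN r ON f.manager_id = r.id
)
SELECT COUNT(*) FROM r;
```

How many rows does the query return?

6

Base: id=7 (Karl) at lvl 0.
Iteration 1: rows with manager_id in {7} -> Xena (id 8, lvl 1), Judy (id 9, lvl 1), Quinn (id 11, lvl 1).
Iteration 2: rows with manager_id in {8,9,11} -> Liam (id 10, lvl 2).
Iteration 3: rows with manager_id in {10} -> Frank (id 12, lvl 3).
Iteration 4: no rows with manager_id in {12}; recursion stops.
Total rows emitted: 6.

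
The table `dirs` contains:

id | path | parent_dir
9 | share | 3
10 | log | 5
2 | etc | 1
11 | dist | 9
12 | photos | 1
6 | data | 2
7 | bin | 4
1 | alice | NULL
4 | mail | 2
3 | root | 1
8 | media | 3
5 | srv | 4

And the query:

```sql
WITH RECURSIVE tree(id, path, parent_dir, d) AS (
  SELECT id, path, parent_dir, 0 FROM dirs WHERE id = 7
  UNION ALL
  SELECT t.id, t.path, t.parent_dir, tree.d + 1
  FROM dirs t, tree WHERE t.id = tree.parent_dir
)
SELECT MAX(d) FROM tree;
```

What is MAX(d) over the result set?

Base: id=7 (bin), parent_dir=4, d 0.
Iteration 1: join on id=4 -> mail (id 4, parent_dir=2, d 1).
Iteration 2: join on id=2 -> etc (id 2, parent_dir=1, d 2).
Iteration 3: join on id=1 -> alice (id 1, parent_dir=NULL, d 3).
Iteration 4: parent_dir is NULL; no match; recursion stops.
d values: 0, 1, 2, 3; the maximum is 3.

3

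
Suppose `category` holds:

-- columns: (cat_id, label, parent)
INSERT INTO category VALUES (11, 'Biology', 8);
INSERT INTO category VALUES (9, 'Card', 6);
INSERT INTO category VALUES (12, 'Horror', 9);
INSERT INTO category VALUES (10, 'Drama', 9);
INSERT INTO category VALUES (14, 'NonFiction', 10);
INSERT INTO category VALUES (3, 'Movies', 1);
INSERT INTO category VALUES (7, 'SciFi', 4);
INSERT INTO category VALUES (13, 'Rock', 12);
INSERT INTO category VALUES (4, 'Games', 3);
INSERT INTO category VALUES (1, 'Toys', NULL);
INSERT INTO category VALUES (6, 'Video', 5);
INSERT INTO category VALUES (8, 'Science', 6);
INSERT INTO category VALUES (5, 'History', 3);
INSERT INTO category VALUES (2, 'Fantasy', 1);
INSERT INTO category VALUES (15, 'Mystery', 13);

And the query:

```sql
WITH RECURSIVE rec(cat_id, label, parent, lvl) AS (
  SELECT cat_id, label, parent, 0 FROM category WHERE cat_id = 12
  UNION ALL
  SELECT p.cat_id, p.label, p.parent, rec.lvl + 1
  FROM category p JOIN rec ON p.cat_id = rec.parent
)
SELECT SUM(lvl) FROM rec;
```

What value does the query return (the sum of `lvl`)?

Base: cat_id=12 (Horror), parent=9, lvl 0.
Iteration 1: join on cat_id=9 -> Card (id 9, parent=6, lvl 1).
Iteration 2: join on cat_id=6 -> Video (id 6, parent=5, lvl 2).
Iteration 3: join on cat_id=5 -> History (id 5, parent=3, lvl 3).
Iteration 4: join on cat_id=3 -> Movies (id 3, parent=1, lvl 4).
Iteration 5: join on cat_id=1 -> Toys (id 1, parent=NULL, lvl 5).
Iteration 6: parent is NULL; no match; recursion stops.
SUM(lvl) = 0 + 1 + 2 + 3 + 4 + 5 = 15.

15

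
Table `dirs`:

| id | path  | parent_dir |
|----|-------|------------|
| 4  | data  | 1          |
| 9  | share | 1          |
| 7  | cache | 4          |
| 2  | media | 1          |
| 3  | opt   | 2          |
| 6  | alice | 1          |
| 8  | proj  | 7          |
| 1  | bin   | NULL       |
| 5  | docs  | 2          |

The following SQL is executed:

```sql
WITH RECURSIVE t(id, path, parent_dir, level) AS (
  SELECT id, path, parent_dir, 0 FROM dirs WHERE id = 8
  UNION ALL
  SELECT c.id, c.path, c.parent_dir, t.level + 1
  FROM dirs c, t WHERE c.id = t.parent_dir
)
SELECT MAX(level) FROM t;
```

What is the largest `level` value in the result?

3

Base: id=8 (proj), parent_dir=7, level 0.
Iteration 1: join on id=7 -> cache (id 7, parent_dir=4, level 1).
Iteration 2: join on id=4 -> data (id 4, parent_dir=1, level 2).
Iteration 3: join on id=1 -> bin (id 1, parent_dir=NULL, level 3).
Iteration 4: parent_dir is NULL; no match; recursion stops.
level values: 0, 1, 2, 3; the maximum is 3.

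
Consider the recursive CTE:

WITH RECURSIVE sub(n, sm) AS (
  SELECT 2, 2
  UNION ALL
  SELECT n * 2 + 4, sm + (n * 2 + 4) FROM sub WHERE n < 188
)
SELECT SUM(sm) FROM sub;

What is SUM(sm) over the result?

Base: n=2, sm=2.
Iteration 1: 2 < 188 holds -> n = 2 * 2 + 4 = 8, sm = 2 + 8 = 10.
Iteration 2: 8 < 188 holds -> n = 8 * 2 + 4 = 20, sm = 10 + 20 = 30.
Iteration 3: 20 < 188 holds -> n = 20 * 2 + 4 = 44, sm = 30 + 44 = 74.
Iteration 4: 44 < 188 holds -> n = 44 * 2 + 4 = 92, sm = 74 + 92 = 166.
Iteration 5: 92 < 188 holds -> n = 92 * 2 + 4 = 188, sm = 166 + 188 = 354.
Iteration 6: 188 < 188 fails; recursion stops.
SUM(sm) = 2 + 10 + 30 + 74 + 166 + 354 = 636.

636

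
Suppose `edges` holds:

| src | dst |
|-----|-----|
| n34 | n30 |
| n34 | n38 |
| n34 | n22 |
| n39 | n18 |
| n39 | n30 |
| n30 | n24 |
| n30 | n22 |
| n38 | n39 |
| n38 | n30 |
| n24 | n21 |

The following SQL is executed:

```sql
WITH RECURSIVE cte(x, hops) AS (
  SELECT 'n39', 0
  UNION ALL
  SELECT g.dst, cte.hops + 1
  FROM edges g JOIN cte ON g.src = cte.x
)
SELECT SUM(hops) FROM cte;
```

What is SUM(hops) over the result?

9

Base: (n39, hops=0).
Iteration 1: edges from {n39} -> (n18, hops=1), (n30, hops=1).
Iteration 2: edges from {n18,n30} -> (n22, hops=2), (n24, hops=2).
Iteration 3: edges from {n22,n24} -> (n21, hops=3).
Iteration 4: no outgoing edges from {n21}; recursion stops.
SUM(hops) = 0 + 1 + 1 + 2 + 2 + 3 = 9.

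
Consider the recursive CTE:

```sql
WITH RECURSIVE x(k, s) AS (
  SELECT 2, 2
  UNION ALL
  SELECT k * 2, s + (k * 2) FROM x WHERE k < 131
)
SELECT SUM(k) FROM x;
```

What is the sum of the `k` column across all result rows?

510

Base: k=2, s=2.
Iteration 1: 2 < 131 holds -> k = 2 * 2 = 4, s = 2 + 4 = 6.
Iteration 2: 4 < 131 holds -> k = 4 * 2 = 8, s = 6 + 8 = 14.
Iteration 3: 8 < 131 holds -> k = 8 * 2 = 16, s = 14 + 16 = 30.
Iteration 4: 16 < 131 holds -> k = 16 * 2 = 32, s = 30 + 32 = 62.
Iteration 5: 32 < 131 holds -> k = 32 * 2 = 64, s = 62 + 64 = 126.
Iteration 6: 64 < 131 holds -> k = 64 * 2 = 128, s = 126 + 128 = 254.
Iteration 7: 128 < 131 holds -> k = 128 * 2 = 256, s = 254 + 256 = 510.
Iteration 8: 256 < 131 fails; recursion stops.
SUM(k) = 2 + 4 + 8 + 16 + 32 + 64 + 128 + 256 = 510.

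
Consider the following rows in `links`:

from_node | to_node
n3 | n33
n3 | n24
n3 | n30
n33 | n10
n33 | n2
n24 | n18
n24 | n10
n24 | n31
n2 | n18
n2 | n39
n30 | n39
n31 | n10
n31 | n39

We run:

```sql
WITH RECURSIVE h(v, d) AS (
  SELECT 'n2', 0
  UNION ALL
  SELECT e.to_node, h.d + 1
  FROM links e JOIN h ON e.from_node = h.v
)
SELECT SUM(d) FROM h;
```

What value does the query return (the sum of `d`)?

Base: (n2, d=0).
Iteration 1: edges from {n2} -> (n18, d=1), (n39, d=1).
Iteration 2: no outgoing edges from {n18,n39}; recursion stops.
SUM(d) = 0 + 1 + 1 = 2.

2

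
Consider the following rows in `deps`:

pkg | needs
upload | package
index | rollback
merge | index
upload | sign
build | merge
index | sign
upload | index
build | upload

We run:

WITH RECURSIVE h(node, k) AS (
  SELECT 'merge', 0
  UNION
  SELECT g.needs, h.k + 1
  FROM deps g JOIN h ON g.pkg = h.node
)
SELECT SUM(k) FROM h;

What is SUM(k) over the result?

5

Base: (merge, k=0).
Iteration 1: edges from {merge} -> (index, k=1).
Iteration 2: edges from {index} -> (rollback, k=2), (sign, k=2).
Iteration 3: no outgoing edges from {rollback,sign}; recursion stops.
SUM(k) = 0 + 1 + 2 + 2 = 5.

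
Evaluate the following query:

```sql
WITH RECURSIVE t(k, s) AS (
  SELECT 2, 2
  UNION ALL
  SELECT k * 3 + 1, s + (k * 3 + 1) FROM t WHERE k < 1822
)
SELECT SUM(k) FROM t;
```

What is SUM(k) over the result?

2729

Base: k=2, s=2.
Iteration 1: 2 < 1822 holds -> k = 2 * 3 + 1 = 7, s = 2 + 7 = 9.
Iteration 2: 7 < 1822 holds -> k = 7 * 3 + 1 = 22, s = 9 + 22 = 31.
Iteration 3: 22 < 1822 holds -> k = 22 * 3 + 1 = 67, s = 31 + 67 = 98.
Iteration 4: 67 < 1822 holds -> k = 67 * 3 + 1 = 202, s = 98 + 202 = 300.
Iteration 5: 202 < 1822 holds -> k = 202 * 3 + 1 = 607, s = 300 + 607 = 907.
Iteration 6: 607 < 1822 holds -> k = 607 * 3 + 1 = 1822, s = 907 + 1822 = 2729.
Iteration 7: 1822 < 1822 fails; recursion stops.
SUM(k) = 2 + 7 + 22 + 67 + 202 + 607 + 1822 = 2729.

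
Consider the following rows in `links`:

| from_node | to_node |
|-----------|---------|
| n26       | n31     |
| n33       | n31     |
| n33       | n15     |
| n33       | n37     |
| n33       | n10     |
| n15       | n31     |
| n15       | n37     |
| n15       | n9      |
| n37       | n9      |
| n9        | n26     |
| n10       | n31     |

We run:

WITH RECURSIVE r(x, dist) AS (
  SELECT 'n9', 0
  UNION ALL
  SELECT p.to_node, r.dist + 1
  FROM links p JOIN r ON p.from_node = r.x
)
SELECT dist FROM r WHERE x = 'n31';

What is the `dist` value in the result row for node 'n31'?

Base: (n9, dist=0).
Iteration 1: edges from {n9} -> (n26, dist=1).
Iteration 2: edges from {n26} -> (n31, dist=2).
Iteration 3: no outgoing edges from {n31}; recursion stops.

2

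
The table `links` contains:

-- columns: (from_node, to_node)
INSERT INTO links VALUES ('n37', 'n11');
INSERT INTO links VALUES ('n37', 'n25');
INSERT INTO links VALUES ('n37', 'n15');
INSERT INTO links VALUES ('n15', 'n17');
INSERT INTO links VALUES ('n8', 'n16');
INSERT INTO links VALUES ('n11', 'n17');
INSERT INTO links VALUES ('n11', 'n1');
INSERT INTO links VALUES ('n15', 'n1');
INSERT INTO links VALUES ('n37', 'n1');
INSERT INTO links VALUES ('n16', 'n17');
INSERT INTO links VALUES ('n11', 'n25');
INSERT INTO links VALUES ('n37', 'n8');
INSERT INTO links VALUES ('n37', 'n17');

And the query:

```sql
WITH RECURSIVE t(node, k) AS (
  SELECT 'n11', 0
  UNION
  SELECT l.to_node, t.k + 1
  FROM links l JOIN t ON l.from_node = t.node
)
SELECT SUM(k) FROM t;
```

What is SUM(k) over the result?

3

Base: (n11, k=0).
Iteration 1: edges from {n11} -> (n1, k=1), (n17, k=1), (n25, k=1).
Iteration 2: no outgoing edges from {n1,n17,n25}; recursion stops.
SUM(k) = 0 + 1 + 1 + 1 = 3.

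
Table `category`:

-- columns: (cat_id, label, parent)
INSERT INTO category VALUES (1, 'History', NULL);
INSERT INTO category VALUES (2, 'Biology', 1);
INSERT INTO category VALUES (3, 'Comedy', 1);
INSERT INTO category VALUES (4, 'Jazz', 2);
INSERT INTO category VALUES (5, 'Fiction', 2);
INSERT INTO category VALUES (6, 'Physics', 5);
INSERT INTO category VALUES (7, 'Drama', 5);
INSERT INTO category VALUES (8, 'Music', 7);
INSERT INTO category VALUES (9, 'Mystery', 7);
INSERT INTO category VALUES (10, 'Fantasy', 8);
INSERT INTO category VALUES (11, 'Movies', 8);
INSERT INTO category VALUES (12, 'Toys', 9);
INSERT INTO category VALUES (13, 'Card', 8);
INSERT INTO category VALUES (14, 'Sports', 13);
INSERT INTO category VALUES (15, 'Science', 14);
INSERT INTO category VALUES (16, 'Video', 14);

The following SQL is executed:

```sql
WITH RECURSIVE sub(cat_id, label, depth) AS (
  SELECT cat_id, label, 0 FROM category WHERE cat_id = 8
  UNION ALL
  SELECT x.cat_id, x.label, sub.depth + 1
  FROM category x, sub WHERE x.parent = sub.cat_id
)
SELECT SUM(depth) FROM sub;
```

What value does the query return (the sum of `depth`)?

Base: cat_id=8 (Music) at depth 0.
Iteration 1: rows with parent in {8} -> Fantasy (id 10, depth 1), Movies (id 11, depth 1), Card (id 13, depth 1).
Iteration 2: rows with parent in {10,11,13} -> Sports (id 14, depth 2).
Iteration 3: rows with parent in {14} -> Science (id 15, depth 3), Video (id 16, depth 3).
Iteration 4: no rows with parent in {15,16}; recursion stops.
SUM(depth) = 0 + 1 + 1 + 1 + 2 + 3 + 3 = 11.

11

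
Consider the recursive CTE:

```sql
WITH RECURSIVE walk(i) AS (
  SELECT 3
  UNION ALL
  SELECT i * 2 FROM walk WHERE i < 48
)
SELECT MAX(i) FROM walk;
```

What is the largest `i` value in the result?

Base: i=3.
Iteration 1: 3 < 48 holds -> i = 3 * 2 = 6.
Iteration 2: 6 < 48 holds -> i = 6 * 2 = 12.
Iteration 3: 12 < 48 holds -> i = 12 * 2 = 24.
Iteration 4: 24 < 48 holds -> i = 24 * 2 = 48.
Iteration 5: 48 < 48 fails; recursion stops.
i values: 3, 6, 12, 24, 48; the maximum is 48.

48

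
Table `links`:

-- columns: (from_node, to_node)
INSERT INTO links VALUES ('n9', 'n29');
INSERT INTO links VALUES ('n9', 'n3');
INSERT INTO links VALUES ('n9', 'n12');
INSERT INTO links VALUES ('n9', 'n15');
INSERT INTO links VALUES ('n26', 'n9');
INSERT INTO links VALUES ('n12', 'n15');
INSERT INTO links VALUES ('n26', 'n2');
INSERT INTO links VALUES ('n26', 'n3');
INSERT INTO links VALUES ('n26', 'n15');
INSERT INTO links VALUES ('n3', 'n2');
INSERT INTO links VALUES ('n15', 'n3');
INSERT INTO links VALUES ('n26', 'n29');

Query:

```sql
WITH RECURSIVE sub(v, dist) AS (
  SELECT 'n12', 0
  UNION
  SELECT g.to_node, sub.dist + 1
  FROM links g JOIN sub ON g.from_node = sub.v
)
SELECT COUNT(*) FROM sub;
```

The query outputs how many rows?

Base: (n12, dist=0).
Iteration 1: edges from {n12} -> (n15, dist=1).
Iteration 2: edges from {n15} -> (n3, dist=2).
Iteration 3: edges from {n3} -> (n2, dist=3).
Iteration 4: no outgoing edges from {n2}; recursion stops.
Total rows emitted: 4.

4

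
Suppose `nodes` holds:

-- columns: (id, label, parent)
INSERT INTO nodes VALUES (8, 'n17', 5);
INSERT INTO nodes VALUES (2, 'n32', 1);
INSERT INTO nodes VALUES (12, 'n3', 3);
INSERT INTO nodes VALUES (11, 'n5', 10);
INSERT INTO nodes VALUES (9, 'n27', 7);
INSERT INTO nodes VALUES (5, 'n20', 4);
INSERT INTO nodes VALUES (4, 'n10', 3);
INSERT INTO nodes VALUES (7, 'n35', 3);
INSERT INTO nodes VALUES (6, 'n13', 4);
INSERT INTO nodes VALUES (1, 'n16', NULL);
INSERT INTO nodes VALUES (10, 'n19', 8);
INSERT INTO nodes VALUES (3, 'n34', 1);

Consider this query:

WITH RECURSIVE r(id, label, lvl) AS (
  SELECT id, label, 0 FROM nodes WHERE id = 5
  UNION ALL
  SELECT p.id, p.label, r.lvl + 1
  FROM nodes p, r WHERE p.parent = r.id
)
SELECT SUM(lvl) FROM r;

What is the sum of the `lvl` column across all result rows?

Base: id=5 (n20) at lvl 0.
Iteration 1: rows with parent in {5} -> n17 (id 8, lvl 1).
Iteration 2: rows with parent in {8} -> n19 (id 10, lvl 2).
Iteration 3: rows with parent in {10} -> n5 (id 11, lvl 3).
Iteration 4: no rows with parent in {11}; recursion stops.
SUM(lvl) = 0 + 1 + 2 + 3 = 6.

6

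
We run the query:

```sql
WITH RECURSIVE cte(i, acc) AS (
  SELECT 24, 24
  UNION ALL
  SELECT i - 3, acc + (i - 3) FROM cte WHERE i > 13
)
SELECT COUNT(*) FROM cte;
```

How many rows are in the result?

5

Base: i=24, acc=24.
Iteration 1: 24 > 13 holds -> i = 24 - 3 = 21, acc = 24 + 21 = 45.
Iteration 2: 21 > 13 holds -> i = 21 - 3 = 18, acc = 45 + 18 = 63.
Iteration 3: 18 > 13 holds -> i = 18 - 3 = 15, acc = 63 + 15 = 78.
Iteration 4: 15 > 13 holds -> i = 15 - 3 = 12, acc = 78 + 12 = 90.
Iteration 5: 12 > 13 fails; recursion stops.
Total rows emitted: 5.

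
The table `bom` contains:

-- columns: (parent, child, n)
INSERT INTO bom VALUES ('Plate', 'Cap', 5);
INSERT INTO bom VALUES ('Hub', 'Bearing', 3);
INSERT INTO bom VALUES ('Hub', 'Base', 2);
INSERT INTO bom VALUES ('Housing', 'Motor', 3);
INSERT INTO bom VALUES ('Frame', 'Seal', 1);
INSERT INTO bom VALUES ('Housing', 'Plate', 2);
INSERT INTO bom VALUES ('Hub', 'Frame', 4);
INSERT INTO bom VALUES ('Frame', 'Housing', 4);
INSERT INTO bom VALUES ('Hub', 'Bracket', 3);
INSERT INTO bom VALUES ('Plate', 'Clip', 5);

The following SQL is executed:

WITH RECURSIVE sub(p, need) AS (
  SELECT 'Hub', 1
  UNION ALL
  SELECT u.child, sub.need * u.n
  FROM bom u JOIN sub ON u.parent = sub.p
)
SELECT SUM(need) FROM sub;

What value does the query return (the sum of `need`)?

433

Base: (Hub, need=1).
Iteration 1: components of {Hub} -> Base = 1*2 = 2, Bearing = 1*3 = 3, Bracket = 1*3 = 3, Frame = 1*4 = 4.
Iteration 2: components of {Base,Bearing,Bracket,Frame} -> Housing = 4*4 = 16, Seal = 4*1 = 4.
Iteration 3: components of {Housing,Seal} -> Motor = 16*3 = 48, Plate = 16*2 = 32.
Iteration 4: components of {Motor,Plate} -> Cap = 32*5 = 160, Clip = 32*5 = 160.
Iteration 5: no further components; recursion stops.
SUM(need) = 1 + 4 + 3 + 2 + 3 + 16 + 4 + 48 + 32 + 160 + 160 = 433.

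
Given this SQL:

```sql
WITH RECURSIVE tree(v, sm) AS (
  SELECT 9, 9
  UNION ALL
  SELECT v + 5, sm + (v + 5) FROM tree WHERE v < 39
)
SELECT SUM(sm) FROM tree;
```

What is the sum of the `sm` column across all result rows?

532

Base: v=9, sm=9.
Iteration 1: 9 < 39 holds -> v = 9 + 5 = 14, sm = 9 + 14 = 23.
Iteration 2: 14 < 39 holds -> v = 14 + 5 = 19, sm = 23 + 19 = 42.
Iteration 3: 19 < 39 holds -> v = 19 + 5 = 24, sm = 42 + 24 = 66.
Iteration 4: 24 < 39 holds -> v = 24 + 5 = 29, sm = 66 + 29 = 95.
Iteration 5: 29 < 39 holds -> v = 29 + 5 = 34, sm = 95 + 34 = 129.
Iteration 6: 34 < 39 holds -> v = 34 + 5 = 39, sm = 129 + 39 = 168.
Iteration 7: 39 < 39 fails; recursion stops.
SUM(sm) = 9 + 23 + 42 + 66 + 95 + 129 + 168 = 532.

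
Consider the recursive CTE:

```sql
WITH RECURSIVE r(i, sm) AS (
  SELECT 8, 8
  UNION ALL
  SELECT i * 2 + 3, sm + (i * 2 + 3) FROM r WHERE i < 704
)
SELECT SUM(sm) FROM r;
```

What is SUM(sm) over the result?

Base: i=8, sm=8.
Iteration 1: 8 < 704 holds -> i = 8 * 2 + 3 = 19, sm = 8 + 19 = 27.
Iteration 2: 19 < 704 holds -> i = 19 * 2 + 3 = 41, sm = 27 + 41 = 68.
Iteration 3: 41 < 704 holds -> i = 41 * 2 + 3 = 85, sm = 68 + 85 = 153.
Iteration 4: 85 < 704 holds -> i = 85 * 2 + 3 = 173, sm = 153 + 173 = 326.
Iteration 5: 173 < 704 holds -> i = 173 * 2 + 3 = 349, sm = 326 + 349 = 675.
Iteration 6: 349 < 704 holds -> i = 349 * 2 + 3 = 701, sm = 675 + 701 = 1376.
Iteration 7: 701 < 704 holds -> i = 701 * 2 + 3 = 1405, sm = 1376 + 1405 = 2781.
Iteration 8: 1405 < 704 fails; recursion stops.
SUM(sm) = 8 + 27 + 68 + 153 + 326 + 675 + 1376 + 2781 = 5414.

5414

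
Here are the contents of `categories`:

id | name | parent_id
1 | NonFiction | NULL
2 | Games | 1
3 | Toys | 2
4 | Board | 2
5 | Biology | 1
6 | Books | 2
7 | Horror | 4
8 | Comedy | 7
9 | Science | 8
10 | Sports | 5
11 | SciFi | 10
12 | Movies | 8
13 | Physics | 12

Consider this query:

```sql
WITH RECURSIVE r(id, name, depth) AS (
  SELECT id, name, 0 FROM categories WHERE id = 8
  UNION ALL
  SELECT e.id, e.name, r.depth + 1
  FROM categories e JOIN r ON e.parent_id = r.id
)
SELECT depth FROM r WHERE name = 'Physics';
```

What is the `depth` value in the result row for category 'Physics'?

2

Base: id=8 (Comedy) at depth 0.
Iteration 1: rows with parent_id in {8} -> Science (id 9, depth 1), Movies (id 12, depth 1).
Iteration 2: rows with parent_id in {9,12} -> Physics (id 13, depth 2).
Iteration 3: no rows with parent_id in {13}; recursion stops.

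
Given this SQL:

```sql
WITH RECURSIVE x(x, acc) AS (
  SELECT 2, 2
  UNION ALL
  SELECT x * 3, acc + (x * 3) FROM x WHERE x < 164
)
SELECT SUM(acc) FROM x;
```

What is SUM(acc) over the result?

Base: x=2, acc=2.
Iteration 1: 2 < 164 holds -> x = 2 * 3 = 6, acc = 2 + 6 = 8.
Iteration 2: 6 < 164 holds -> x = 6 * 3 = 18, acc = 8 + 18 = 26.
Iteration 3: 18 < 164 holds -> x = 18 * 3 = 54, acc = 26 + 54 = 80.
Iteration 4: 54 < 164 holds -> x = 54 * 3 = 162, acc = 80 + 162 = 242.
Iteration 5: 162 < 164 holds -> x = 162 * 3 = 486, acc = 242 + 486 = 728.
Iteration 6: 486 < 164 fails; recursion stops.
SUM(acc) = 2 + 8 + 26 + 80 + 242 + 728 = 1086.

1086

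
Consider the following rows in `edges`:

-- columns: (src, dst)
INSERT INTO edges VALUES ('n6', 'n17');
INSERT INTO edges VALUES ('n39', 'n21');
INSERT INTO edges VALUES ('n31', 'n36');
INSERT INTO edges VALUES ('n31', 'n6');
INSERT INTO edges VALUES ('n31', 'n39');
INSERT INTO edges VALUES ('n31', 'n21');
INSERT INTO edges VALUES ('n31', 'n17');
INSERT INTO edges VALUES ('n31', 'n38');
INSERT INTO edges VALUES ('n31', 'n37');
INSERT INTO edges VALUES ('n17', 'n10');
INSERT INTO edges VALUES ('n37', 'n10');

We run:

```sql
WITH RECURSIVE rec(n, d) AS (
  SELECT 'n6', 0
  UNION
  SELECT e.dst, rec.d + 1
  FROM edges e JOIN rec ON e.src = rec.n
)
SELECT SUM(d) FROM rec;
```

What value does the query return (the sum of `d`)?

Base: (n6, d=0).
Iteration 1: edges from {n6} -> (n17, d=1).
Iteration 2: edges from {n17} -> (n10, d=2).
Iteration 3: no outgoing edges from {n10}; recursion stops.
SUM(d) = 0 + 1 + 2 = 3.

3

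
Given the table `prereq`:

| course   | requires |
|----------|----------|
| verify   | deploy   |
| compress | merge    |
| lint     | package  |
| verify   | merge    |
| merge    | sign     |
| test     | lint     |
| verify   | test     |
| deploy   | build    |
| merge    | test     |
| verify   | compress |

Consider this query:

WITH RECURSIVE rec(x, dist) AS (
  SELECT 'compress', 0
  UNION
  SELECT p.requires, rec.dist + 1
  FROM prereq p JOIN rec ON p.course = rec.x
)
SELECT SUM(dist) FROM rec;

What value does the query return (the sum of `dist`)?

12

Base: (compress, dist=0).
Iteration 1: edges from {compress} -> (merge, dist=1).
Iteration 2: edges from {merge} -> (sign, dist=2), (test, dist=2).
Iteration 3: edges from {sign,test} -> (lint, dist=3).
Iteration 4: edges from {lint} -> (package, dist=4).
Iteration 5: no outgoing edges from {package}; recursion stops.
SUM(dist) = 0 + 1 + 2 + 2 + 3 + 4 = 12.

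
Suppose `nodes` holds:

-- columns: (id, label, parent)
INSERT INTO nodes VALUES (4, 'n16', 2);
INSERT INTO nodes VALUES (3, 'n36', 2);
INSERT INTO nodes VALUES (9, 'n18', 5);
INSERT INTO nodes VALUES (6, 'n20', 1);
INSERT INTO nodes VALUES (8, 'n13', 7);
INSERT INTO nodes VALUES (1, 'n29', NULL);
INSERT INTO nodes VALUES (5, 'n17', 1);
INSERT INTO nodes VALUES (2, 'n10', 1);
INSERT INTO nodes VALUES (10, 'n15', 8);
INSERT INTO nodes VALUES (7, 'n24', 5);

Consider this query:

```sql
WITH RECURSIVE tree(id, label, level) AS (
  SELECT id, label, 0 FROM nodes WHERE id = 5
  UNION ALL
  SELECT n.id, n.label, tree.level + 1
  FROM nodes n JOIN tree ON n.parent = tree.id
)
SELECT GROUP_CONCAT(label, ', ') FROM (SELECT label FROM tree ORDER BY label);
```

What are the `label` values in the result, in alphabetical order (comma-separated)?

Base: id=5 (n17) at level 0.
Iteration 1: rows with parent in {5} -> n24 (id 7, level 1), n18 (id 9, level 1).
Iteration 2: rows with parent in {7,9} -> n13 (id 8, level 2).
Iteration 3: rows with parent in {8} -> n15 (id 10, level 3).
Iteration 4: no rows with parent in {10}; recursion stops.

n13, n15, n17, n18, n24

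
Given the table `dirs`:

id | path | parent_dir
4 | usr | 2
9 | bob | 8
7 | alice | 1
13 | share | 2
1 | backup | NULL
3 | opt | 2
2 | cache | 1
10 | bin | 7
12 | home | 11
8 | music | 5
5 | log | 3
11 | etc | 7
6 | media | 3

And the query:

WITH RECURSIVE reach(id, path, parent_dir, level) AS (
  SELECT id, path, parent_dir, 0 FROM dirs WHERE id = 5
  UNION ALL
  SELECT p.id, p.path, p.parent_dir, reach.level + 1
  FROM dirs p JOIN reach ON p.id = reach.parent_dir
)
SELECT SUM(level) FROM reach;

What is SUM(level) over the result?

6

Base: id=5 (log), parent_dir=3, level 0.
Iteration 1: join on id=3 -> opt (id 3, parent_dir=2, level 1).
Iteration 2: join on id=2 -> cache (id 2, parent_dir=1, level 2).
Iteration 3: join on id=1 -> backup (id 1, parent_dir=NULL, level 3).
Iteration 4: parent_dir is NULL; no match; recursion stops.
SUM(level) = 0 + 1 + 2 + 3 = 6.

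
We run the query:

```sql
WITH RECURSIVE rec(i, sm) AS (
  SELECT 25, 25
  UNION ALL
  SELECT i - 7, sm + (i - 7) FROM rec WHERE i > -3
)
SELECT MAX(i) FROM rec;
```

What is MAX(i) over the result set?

25

Base: i=25, sm=25.
Iteration 1: 25 > -3 holds -> i = 25 - 7 = 18, sm = 25 + 18 = 43.
Iteration 2: 18 > -3 holds -> i = 18 - 7 = 11, sm = 43 + 11 = 54.
Iteration 3: 11 > -3 holds -> i = 11 - 7 = 4, sm = 54 + 4 = 58.
Iteration 4: 4 > -3 holds -> i = 4 - 7 = -3, sm = 58 + -3 = 55.
Iteration 5: -3 > -3 fails; recursion stops.
i values: 25, 18, 11, 4, -3; the maximum is 25.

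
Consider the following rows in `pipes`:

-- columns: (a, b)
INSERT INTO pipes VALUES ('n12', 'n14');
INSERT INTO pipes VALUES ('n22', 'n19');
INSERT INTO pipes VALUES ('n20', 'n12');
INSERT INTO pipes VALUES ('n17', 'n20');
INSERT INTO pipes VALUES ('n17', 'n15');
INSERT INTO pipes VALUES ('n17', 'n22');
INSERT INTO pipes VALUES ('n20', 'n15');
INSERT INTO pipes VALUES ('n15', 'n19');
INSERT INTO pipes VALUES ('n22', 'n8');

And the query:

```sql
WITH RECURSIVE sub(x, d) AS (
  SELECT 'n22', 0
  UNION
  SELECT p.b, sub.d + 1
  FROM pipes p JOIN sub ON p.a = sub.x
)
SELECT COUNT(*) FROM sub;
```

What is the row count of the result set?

Base: (n22, d=0).
Iteration 1: edges from {n22} -> (n19, d=1), (n8, d=1).
Iteration 2: no outgoing edges from {n19,n8}; recursion stops.
Total rows emitted: 3.

3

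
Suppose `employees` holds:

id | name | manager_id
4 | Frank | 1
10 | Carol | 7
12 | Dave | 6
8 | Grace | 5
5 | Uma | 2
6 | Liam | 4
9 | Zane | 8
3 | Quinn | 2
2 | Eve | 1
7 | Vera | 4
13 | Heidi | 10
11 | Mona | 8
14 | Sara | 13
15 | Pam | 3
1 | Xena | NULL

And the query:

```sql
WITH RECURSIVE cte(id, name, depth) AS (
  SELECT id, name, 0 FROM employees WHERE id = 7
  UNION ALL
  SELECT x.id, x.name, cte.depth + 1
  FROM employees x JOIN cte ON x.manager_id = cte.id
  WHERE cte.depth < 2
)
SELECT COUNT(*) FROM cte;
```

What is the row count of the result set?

3

Base: id=7 (Vera) at depth 0.
Iteration 1: rows with manager_id in {7} -> Carol (id 10, depth 1).
Iteration 2: rows with manager_id in {10} -> Heidi (id 13, depth 2).
Iteration 3: depth < 2 fails for all current rows; recursion stops.
Total rows emitted: 3.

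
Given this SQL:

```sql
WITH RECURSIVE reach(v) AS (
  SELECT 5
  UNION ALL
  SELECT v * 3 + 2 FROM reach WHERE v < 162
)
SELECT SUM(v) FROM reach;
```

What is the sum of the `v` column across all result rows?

721

Base: v=5.
Iteration 1: 5 < 162 holds -> v = 5 * 3 + 2 = 17.
Iteration 2: 17 < 162 holds -> v = 17 * 3 + 2 = 53.
Iteration 3: 53 < 162 holds -> v = 53 * 3 + 2 = 161.
Iteration 4: 161 < 162 holds -> v = 161 * 3 + 2 = 485.
Iteration 5: 485 < 162 fails; recursion stops.
SUM(v) = 5 + 17 + 53 + 161 + 485 = 721.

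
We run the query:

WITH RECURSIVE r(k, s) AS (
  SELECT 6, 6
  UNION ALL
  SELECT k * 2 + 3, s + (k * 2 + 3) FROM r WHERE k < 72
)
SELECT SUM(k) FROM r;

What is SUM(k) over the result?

264

Base: k=6, s=6.
Iteration 1: 6 < 72 holds -> k = 6 * 2 + 3 = 15, s = 6 + 15 = 21.
Iteration 2: 15 < 72 holds -> k = 15 * 2 + 3 = 33, s = 21 + 33 = 54.
Iteration 3: 33 < 72 holds -> k = 33 * 2 + 3 = 69, s = 54 + 69 = 123.
Iteration 4: 69 < 72 holds -> k = 69 * 2 + 3 = 141, s = 123 + 141 = 264.
Iteration 5: 141 < 72 fails; recursion stops.
SUM(k) = 6 + 15 + 33 + 69 + 141 = 264.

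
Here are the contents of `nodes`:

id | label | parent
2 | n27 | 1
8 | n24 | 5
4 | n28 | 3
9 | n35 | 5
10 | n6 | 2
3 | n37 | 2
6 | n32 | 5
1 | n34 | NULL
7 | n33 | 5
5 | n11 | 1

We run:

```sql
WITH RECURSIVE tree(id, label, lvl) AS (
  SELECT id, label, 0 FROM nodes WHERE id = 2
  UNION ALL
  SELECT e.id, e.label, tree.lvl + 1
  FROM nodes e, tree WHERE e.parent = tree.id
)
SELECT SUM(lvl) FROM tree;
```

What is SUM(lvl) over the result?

4

Base: id=2 (n27) at lvl 0.
Iteration 1: rows with parent in {2} -> n37 (id 3, lvl 1), n6 (id 10, lvl 1).
Iteration 2: rows with parent in {3,10} -> n28 (id 4, lvl 2).
Iteration 3: no rows with parent in {4}; recursion stops.
SUM(lvl) = 0 + 1 + 1 + 2 = 4.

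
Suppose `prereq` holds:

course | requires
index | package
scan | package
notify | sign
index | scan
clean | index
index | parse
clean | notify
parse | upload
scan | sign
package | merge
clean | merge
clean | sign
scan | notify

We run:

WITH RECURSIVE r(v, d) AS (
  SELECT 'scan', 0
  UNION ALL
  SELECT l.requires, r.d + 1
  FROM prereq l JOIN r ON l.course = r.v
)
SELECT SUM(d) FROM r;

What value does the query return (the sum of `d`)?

Base: (scan, d=0).
Iteration 1: edges from {scan} -> (notify, d=1), (package, d=1), (sign, d=1).
Iteration 2: edges from {notify,package,sign} -> (merge, d=2), (sign, d=2).
Iteration 3: no outgoing edges from {merge,sign}; recursion stops.
SUM(d) = 0 + 1 + 1 + 1 + 2 + 2 = 7.

7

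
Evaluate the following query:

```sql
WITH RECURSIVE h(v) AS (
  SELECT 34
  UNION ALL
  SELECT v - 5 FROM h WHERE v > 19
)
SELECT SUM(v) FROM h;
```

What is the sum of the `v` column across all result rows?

Base: v=34.
Iteration 1: 34 > 19 holds -> v = 34 - 5 = 29.
Iteration 2: 29 > 19 holds -> v = 29 - 5 = 24.
Iteration 3: 24 > 19 holds -> v = 24 - 5 = 19.
Iteration 4: 19 > 19 fails; recursion stops.
SUM(v) = 34 + 29 + 24 + 19 = 106.

106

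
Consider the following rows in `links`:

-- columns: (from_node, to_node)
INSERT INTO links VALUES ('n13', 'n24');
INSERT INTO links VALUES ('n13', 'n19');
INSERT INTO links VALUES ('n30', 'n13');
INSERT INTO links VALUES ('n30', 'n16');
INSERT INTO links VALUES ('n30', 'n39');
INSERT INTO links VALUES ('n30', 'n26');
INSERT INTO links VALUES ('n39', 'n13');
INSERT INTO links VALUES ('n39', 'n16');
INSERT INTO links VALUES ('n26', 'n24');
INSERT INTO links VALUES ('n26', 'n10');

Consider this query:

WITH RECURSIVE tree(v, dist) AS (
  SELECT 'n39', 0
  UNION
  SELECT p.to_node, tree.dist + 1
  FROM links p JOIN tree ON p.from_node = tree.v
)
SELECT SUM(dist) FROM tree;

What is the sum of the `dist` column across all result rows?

6

Base: (n39, dist=0).
Iteration 1: edges from {n39} -> (n13, dist=1), (n16, dist=1).
Iteration 2: edges from {n13,n16} -> (n19, dist=2), (n24, dist=2).
Iteration 3: no outgoing edges from {n19,n24}; recursion stops.
SUM(dist) = 0 + 1 + 1 + 2 + 2 = 6.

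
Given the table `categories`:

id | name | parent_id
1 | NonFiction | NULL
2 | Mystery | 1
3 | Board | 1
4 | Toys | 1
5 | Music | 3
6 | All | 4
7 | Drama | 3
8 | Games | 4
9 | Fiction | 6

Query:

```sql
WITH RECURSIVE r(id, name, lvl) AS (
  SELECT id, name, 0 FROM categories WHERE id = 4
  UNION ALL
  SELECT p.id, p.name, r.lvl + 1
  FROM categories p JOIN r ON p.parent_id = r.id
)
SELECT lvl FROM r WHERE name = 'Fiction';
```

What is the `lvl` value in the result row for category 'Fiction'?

2

Base: id=4 (Toys) at lvl 0.
Iteration 1: rows with parent_id in {4} -> All (id 6, lvl 1), Games (id 8, lvl 1).
Iteration 2: rows with parent_id in {6,8} -> Fiction (id 9, lvl 2).
Iteration 3: no rows with parent_id in {9}; recursion stops.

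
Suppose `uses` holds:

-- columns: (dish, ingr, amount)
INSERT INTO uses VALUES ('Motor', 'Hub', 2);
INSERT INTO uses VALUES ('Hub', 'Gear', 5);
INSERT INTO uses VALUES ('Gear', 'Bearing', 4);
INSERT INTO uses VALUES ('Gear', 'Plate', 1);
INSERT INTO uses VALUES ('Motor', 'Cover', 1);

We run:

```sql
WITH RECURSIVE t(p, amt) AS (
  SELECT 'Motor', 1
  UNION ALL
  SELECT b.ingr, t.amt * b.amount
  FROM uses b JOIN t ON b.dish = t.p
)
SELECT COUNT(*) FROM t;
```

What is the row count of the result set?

6

Base: (Motor, amt=1).
Iteration 1: components of {Motor} -> Cover = 1*1 = 1, Hub = 1*2 = 2.
Iteration 2: components of {Cover,Hub} -> Gear = 2*5 = 10.
Iteration 3: components of {Gear} -> Bearing = 10*4 = 40, Plate = 10*1 = 10.
Iteration 4: no further components; recursion stops.
Total rows emitted: 6.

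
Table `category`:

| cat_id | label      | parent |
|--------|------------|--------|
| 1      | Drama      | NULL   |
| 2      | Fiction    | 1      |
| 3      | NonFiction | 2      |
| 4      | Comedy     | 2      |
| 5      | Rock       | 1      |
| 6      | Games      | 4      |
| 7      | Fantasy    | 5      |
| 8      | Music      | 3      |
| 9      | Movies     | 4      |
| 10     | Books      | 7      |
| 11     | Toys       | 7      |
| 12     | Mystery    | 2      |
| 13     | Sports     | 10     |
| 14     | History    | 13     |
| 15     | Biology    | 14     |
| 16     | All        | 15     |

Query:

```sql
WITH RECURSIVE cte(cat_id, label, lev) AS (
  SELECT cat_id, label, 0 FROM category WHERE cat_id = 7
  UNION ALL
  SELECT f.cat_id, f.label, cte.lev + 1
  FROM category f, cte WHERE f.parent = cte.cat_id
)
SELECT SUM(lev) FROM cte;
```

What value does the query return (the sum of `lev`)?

16

Base: cat_id=7 (Fantasy) at lev 0.
Iteration 1: rows with parent in {7} -> Books (id 10, lev 1), Toys (id 11, lev 1).
Iteration 2: rows with parent in {10,11} -> Sports (id 13, lev 2).
Iteration 3: rows with parent in {13} -> History (id 14, lev 3).
Iteration 4: rows with parent in {14} -> Biology (id 15, lev 4).
Iteration 5: rows with parent in {15} -> All (id 16, lev 5).
Iteration 6: no rows with parent in {16}; recursion stops.
SUM(lev) = 0 + 1 + 1 + 2 + 3 + 4 + 5 = 16.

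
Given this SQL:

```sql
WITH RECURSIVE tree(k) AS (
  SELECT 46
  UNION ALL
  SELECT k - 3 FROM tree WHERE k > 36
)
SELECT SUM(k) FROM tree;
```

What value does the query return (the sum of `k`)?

Base: k=46.
Iteration 1: 46 > 36 holds -> k = 46 - 3 = 43.
Iteration 2: 43 > 36 holds -> k = 43 - 3 = 40.
Iteration 3: 40 > 36 holds -> k = 40 - 3 = 37.
Iteration 4: 37 > 36 holds -> k = 37 - 3 = 34.
Iteration 5: 34 > 36 fails; recursion stops.
SUM(k) = 46 + 43 + 40 + 37 + 34 = 200.

200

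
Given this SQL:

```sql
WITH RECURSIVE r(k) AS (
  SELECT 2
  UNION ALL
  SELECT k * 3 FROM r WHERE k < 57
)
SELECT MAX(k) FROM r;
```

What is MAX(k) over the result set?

162

Base: k=2.
Iteration 1: 2 < 57 holds -> k = 2 * 3 = 6.
Iteration 2: 6 < 57 holds -> k = 6 * 3 = 18.
Iteration 3: 18 < 57 holds -> k = 18 * 3 = 54.
Iteration 4: 54 < 57 holds -> k = 54 * 3 = 162.
Iteration 5: 162 < 57 fails; recursion stops.
k values: 2, 6, 18, 54, 162; the maximum is 162.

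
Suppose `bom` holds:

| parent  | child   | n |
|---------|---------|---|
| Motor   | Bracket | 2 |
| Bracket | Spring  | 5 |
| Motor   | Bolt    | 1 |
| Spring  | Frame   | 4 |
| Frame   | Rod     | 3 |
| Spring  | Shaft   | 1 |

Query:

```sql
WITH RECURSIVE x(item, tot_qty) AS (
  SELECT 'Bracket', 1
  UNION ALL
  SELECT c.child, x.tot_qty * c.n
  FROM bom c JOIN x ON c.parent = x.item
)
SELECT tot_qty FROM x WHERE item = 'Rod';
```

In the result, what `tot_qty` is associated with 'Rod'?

60

Base: (Bracket, tot_qty=1).
Iteration 1: components of {Bracket} -> Spring = 1*5 = 5.
Iteration 2: components of {Spring} -> Frame = 5*4 = 20, Shaft = 5*1 = 5.
Iteration 3: components of {Frame,Shaft} -> Rod = 20*3 = 60.
Iteration 4: no further components; recursion stops.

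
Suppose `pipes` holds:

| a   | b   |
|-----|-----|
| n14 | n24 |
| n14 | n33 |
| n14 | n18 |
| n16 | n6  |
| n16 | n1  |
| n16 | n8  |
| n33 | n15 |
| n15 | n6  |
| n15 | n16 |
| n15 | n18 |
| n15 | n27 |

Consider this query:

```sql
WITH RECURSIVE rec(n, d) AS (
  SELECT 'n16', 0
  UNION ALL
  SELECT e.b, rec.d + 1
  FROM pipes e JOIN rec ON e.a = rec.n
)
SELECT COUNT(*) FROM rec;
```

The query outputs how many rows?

Base: (n16, d=0).
Iteration 1: edges from {n16} -> (n1, d=1), (n6, d=1), (n8, d=1).
Iteration 2: no outgoing edges from {n1,n6,n8}; recursion stops.
Total rows emitted: 4.

4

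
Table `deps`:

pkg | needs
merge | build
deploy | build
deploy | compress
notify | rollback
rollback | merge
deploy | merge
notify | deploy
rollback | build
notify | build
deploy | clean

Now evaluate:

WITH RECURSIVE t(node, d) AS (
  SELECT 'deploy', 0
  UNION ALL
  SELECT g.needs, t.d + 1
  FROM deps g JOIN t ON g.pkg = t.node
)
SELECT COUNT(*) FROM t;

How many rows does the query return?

6

Base: (deploy, d=0).
Iteration 1: edges from {deploy} -> (build, d=1), (clean, d=1), (compress, d=1), (merge, d=1).
Iteration 2: edges from {build,clean,compress,merge} -> (build, d=2).
Iteration 3: no outgoing edges from {build}; recursion stops.
Total rows emitted: 6.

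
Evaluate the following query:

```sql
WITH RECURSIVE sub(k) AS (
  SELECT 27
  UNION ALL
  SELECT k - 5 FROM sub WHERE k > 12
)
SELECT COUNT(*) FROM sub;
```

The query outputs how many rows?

4

Base: k=27.
Iteration 1: 27 > 12 holds -> k = 27 - 5 = 22.
Iteration 2: 22 > 12 holds -> k = 22 - 5 = 17.
Iteration 3: 17 > 12 holds -> k = 17 - 5 = 12.
Iteration 4: 12 > 12 fails; recursion stops.
Total rows emitted: 4.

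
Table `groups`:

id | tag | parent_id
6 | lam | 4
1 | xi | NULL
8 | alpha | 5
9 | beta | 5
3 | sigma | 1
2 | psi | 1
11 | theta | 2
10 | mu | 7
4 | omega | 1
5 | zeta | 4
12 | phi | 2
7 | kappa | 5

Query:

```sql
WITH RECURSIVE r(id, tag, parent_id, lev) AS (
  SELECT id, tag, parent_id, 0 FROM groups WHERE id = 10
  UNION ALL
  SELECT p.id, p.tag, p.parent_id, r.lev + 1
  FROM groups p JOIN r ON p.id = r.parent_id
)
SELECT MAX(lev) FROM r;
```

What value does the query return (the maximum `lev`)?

Base: id=10 (mu), parent_id=7, lev 0.
Iteration 1: join on id=7 -> kappa (id 7, parent_id=5, lev 1).
Iteration 2: join on id=5 -> zeta (id 5, parent_id=4, lev 2).
Iteration 3: join on id=4 -> omega (id 4, parent_id=1, lev 3).
Iteration 4: join on id=1 -> xi (id 1, parent_id=NULL, lev 4).
Iteration 5: parent_id is NULL; no match; recursion stops.
lev values: 0, 1, 2, 3, 4; the maximum is 4.

4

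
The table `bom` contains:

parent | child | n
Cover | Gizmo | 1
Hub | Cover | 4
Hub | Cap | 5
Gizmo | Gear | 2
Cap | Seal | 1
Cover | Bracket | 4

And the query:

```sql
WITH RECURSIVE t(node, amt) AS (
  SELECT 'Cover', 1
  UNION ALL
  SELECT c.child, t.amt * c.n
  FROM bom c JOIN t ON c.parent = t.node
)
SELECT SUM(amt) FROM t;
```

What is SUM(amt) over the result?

8

Base: (Cover, amt=1).
Iteration 1: components of {Cover} -> Bracket = 1*4 = 4, Gizmo = 1*1 = 1.
Iteration 2: components of {Bracket,Gizmo} -> Gear = 1*2 = 2.
Iteration 3: no further components; recursion stops.
SUM(amt) = 1 + 1 + 4 + 2 = 8.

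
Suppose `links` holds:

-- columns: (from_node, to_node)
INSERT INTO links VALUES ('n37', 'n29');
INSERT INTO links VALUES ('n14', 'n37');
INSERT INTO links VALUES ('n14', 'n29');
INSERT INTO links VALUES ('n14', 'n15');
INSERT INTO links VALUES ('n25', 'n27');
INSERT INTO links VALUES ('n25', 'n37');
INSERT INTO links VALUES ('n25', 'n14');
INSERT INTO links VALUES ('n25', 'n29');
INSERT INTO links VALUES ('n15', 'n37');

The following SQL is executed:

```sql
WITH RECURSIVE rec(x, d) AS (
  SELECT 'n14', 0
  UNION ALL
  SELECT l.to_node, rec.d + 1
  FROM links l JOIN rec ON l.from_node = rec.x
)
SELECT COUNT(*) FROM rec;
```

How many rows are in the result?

7

Base: (n14, d=0).
Iteration 1: edges from {n14} -> (n15, d=1), (n29, d=1), (n37, d=1).
Iteration 2: edges from {n15,n29,n37} -> (n29, d=2), (n37, d=2).
Iteration 3: edges from {n29,n37} -> (n29, d=3).
Iteration 4: no outgoing edges from {n29}; recursion stops.
Total rows emitted: 7.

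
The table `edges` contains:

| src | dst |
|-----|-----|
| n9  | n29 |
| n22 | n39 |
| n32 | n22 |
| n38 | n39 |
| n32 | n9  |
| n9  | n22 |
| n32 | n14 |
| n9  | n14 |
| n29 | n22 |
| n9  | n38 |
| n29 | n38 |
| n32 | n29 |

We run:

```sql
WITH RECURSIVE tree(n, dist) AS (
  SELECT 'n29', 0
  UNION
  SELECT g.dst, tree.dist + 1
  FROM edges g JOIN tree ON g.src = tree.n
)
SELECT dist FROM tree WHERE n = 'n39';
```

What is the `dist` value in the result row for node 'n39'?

Base: (n29, dist=0).
Iteration 1: edges from {n29} -> (n22, dist=1), (n38, dist=1).
Iteration 2: edges from {n22,n38} -> (n39, dist=2). [UNION drops 1 duplicate row(s)]
Iteration 3: no outgoing edges from {n39}; recursion stops.

2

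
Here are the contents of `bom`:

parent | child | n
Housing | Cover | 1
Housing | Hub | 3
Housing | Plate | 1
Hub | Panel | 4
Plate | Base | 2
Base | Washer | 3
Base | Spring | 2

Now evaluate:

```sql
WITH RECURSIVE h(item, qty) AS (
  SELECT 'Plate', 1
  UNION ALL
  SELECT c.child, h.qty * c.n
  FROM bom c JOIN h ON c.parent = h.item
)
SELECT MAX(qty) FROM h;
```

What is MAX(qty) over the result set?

6

Base: (Plate, qty=1).
Iteration 1: components of {Plate} -> Base = 1*2 = 2.
Iteration 2: components of {Base} -> Spring = 2*2 = 4, Washer = 2*3 = 6.
Iteration 3: no further components; recursion stops.
qty values: 1, 2, 6, 4; the maximum is 6.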